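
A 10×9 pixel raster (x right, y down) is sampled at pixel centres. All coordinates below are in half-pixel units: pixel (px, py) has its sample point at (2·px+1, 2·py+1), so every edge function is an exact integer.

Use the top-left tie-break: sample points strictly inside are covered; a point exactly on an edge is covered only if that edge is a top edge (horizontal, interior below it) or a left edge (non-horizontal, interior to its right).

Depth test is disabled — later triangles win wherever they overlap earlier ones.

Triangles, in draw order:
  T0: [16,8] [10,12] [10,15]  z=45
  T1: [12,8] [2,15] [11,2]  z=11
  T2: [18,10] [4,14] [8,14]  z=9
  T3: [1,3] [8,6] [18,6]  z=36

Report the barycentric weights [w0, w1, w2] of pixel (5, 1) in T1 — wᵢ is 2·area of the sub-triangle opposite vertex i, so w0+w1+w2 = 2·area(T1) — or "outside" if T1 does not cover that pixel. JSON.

T0:
  2·area = 18  (B↔C swapped to make it positive)
  edge (16, 8)→(10, 15): d=(-6,7) right/bottom  bias=-1
  edge (10, 15)→(10, 12): d=(0,-3) top-left  bias=+0
  edge (10, 12)→(16, 8): d=(6,-4) top-left  bias=+0
    (7,4)@(15, 9): e=[1,15,2] → X
    (8,4)@(17, 9): e=[-13,21,10] → .
    (6,5)@(13, 11): e=[3,9,6] → X
    (7,5)@(15, 11): e=[-11,15,14] → .
    (5,6)@(11, 13): e=[5,3,10] → X
    (6,6)@(13, 13): e=[-9,9,18] → .
    (5,7)@(11, 15): e=[-7,3,22] → .
  covered (3 px):
    . . . . . . . . . .
    . . . . . . . . . .
    . . . . . . . . . .
    . . . . . . . . . .
    . . . . . . . X . .
    . . . . . . X . . .
    . . . . . X . . . .
    . . . . . . . . . .
    . . . . . . . . . .
T1:
  2·area = 67
  edge (12, 8)→(2, 15): d=(-10,7) right/bottom  bias=-1
  edge (2, 15)→(11, 2): d=(9,-13) top-left  bias=+0
  edge (11, 2)→(12, 8): d=(1,6) right/bottom  bias=-1
    (5,1)@(11, 3): e=[57,9,1] → X
    (6,1)@(13, 3): e=[43,35,-11] → .
    (4,2)@(9, 5): e=[51,1,15] → X
    (6,2)@(13, 5): e=[23,53,-9] → .
    (4,3)@(9, 7): e=[31,19,17] → X
    (6,3)@(13, 7): e=[3,71,-7] → .
    (3,4)@(7, 9): e=[25,11,31] → X
    (5,4)@(11, 9): e=[-3,63,7] → .
    (2,5)@(5, 11): e=[19,3,45] → X
    (4,5)@(9, 11): e=[-9,55,21] → .
    (2,6)@(5, 13): e=[-1,21,47] → .
    (3,6)@(7, 13): e=[-15,47,35] → .
  covered (9 px):
    . . . . . . . . . .
    . . . . . X . . . .
    . . . . X X . . . .
    . . . . X X . . . .
    . . . X X . . . . .
    . . X X . . . . . .
    . . . . . . . . . .
    . . . . . . . . . .
    . . . . . . . . . .
T2:
  2·area = 16  (B↔C swapped to make it positive)
  edge (18, 10)→(8, 14): d=(-10,4) right/bottom  bias=-1
  edge (8, 14)→(4, 14): d=(-4,0) right/bottom  bias=-1
  edge (4, 14)→(18, 10): d=(14,-4) top-left  bias=+0
    (7,5)@(15, 11): e=[2,12,2] → X
    (8,5)@(17, 11): e=[-6,12,10] → .
    (4,6)@(9, 13): e=[6,4,6] → X
    (5,6)@(11, 13): e=[-2,4,14] → .
    (7,6)@(15, 13): e=[-18,4,30] → .
    (4,7)@(9, 15): e=[-14,-4,34] → .
  covered (2 px):
    . . . . . . . . . .
    . . . . . . . . . .
    . . . . . . . . . .
    . . . . . . . . . .
    . . . . . . . . . .
    . . . . . . . X . .
    . . . . X . . . . .
    . . . . . . . . . .
    . . . . . . . . . .
T3:
  2·area = 30  (B↔C swapped to make it positive)
  edge (1, 3)→(18, 6): d=(17,3) right/bottom  bias=-1
  edge (18, 6)→(8, 6): d=(-10,0) right/bottom  bias=-1
  edge (8, 6)→(1, 3): d=(-7,-3) top-left  bias=+0
    (0,1)@(1, 3): e=[0,30,0] → .  [on edge]
    (3,2)@(7, 5): e=[16,10,4] → X
    (4,2)@(9, 5): e=[10,10,10] → X
    (5,2)@(11, 5): e=[4,10,16] → X
    (6,2)@(13, 5): e=[-2,10,22] → .
    (3,3)@(7, 7): e=[50,-10,-10] → .
    (4,3)@(9, 7): e=[44,-10,-4] → .
    (5,3)@(11, 7): e=[38,-10,2] → .
    (7,4)@(15, 9): e=[60,-30,0] → .  [on edge]
  covered (3 px):
    . . . . . . . . . .
    . . . . . . . . . .
    . . . X X X . . . .
    . . . . . . . . . .
    . . . . . . . . . .
    . . . . . . . . . .
    . . . . . . . . . .
    . . . . . . . . . .
    . . . . . . . . . .

Answer: [9,1,57]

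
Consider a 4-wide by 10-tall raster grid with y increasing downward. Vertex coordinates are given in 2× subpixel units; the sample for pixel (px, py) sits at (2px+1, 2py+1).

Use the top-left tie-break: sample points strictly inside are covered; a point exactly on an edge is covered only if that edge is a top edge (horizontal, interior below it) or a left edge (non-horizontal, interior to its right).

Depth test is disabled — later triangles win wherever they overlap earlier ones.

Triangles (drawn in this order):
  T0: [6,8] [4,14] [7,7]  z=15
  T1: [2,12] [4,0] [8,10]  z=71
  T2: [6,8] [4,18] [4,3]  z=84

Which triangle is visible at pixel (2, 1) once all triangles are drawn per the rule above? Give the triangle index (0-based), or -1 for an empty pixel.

T0:
  2·area = 4  (B↔C swapped to make it positive)
  edge (6, 8)→(7, 7): d=(1,-1) top-left  bias=+0
  edge (7, 7)→(4, 14): d=(-3,7) right/bottom  bias=-1
  edge (4, 14)→(6, 8): d=(2,-6) top-left  bias=+0
    (3,2)@(7, 5): e=[-2,6,0] → .  [on edge]
    (3,3)@(7, 7): e=[0,0,4] → .  [on edge]
    (2,4)@(5, 9): e=[0,8,-4] → .  [on edge]
    (1,5)@(3, 11): e=[0,16,-12] → .  [on edge]
    (2,5)@(5, 11): e=[2,2,0] → X  [on edge]
    (3,5)@(7, 11): e=[4,-12,12] → .
    (0,6)@(1, 13): e=[0,24,-20] → .  [on edge]
    (2,6)@(5, 13): e=[4,-4,4] → .
    (1,8)@(3, 17): e=[6,-2,0] → .  [on edge]
  covered (1 px):
    . . . .
    . . . .
    . . . .
    . . . .
    . . . .
    . . X .
    . . . .
    . . . .
    . . . .
    . . . .
T1:
  2·area = 68
  edge (2, 12)→(4, 0): d=(2,-12) top-left  bias=+0
  edge (4, 0)→(8, 10): d=(4,10) right/bottom  bias=-1
  edge (8, 10)→(2, 12): d=(-6,2) right/bottom  bias=-1
    (2,1)@(5, 3): e=[18,2,48] → X
    (3,1)@(7, 3): e=[42,-18,44] → .
    (2,2)@(5, 5): e=[22,10,36] → X
    (3,2)@(7, 5): e=[46,-10,32] → .
    (1,3)@(3, 7): e=[2,38,28] → X
    (3,3)@(7, 7): e=[50,-2,20] → .
    (1,4)@(3, 9): e=[6,46,16] → X
    (3,4)@(7, 9): e=[54,6,8] → X
    (1,5)@(3, 11): e=[10,54,4] → X
    (2,5)@(5, 11): e=[34,34,0] → .  [on edge]
    (3,5)@(7, 11): e=[58,14,-4] → .
    (1,6)@(3, 13): e=[14,62,-8] → .
  covered (8 px):
    . . . .
    . . X .
    . . X .
    . X X .
    . X X X
    . X . .
    . . . .
    . . . .
    . . . .
    . . . .
T2:
  2·area = 30
  edge (6, 8)→(4, 18): d=(-2,10) right/bottom  bias=-1
  edge (4, 18)→(4, 3): d=(0,-15) top-left  bias=+0
  edge (4, 3)→(6, 8): d=(2,5) right/bottom  bias=-1
    (3,1)@(7, 3): e=[0,45,-15] → .  [on edge]
    (2,3)@(5, 7): e=[12,15,3] → X
    (3,3)@(7, 7): e=[-8,45,-7] → .
    (2,4)@(5, 9): e=[8,15,7] → X
    (3,4)@(7, 9): e=[-12,45,-3] → .
    (2,5)@(5, 11): e=[4,15,11] → X
    (3,5)@(7, 11): e=[-16,45,1] → .
    (2,6)@(5, 13): e=[0,15,15] → .  [on edge]
  covered (3 px):
    . . . .
    . . . .
    . . . .
    . . X .
    . . X .
    . . X .
    . . . .
    . . . .
    . . . .
    . . . .

Z-buffer (winner per pixel, '.' = empty):
  . . . .
  . . 1 .
  . . 1 .
  . 1 2 .
  . 1 2 1
  . 1 2 .
  . . . .
  . . . .
  . . . .
  . . . .

Result: 1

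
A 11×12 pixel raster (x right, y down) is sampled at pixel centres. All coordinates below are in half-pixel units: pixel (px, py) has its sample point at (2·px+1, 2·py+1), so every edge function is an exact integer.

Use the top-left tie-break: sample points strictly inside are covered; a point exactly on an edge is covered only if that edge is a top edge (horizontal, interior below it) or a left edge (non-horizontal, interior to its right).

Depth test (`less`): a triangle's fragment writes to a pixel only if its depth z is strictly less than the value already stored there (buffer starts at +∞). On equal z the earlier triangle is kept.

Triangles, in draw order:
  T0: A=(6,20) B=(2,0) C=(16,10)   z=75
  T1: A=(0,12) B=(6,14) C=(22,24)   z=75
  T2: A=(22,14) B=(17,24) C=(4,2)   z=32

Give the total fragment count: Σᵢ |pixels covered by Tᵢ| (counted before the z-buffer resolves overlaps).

T0:
  2·area = 240
  edge (6, 20)→(2, 0): d=(-4,-20) top-left  bias=+0
  edge (2, 0)→(16, 10): d=(14,10) right/bottom  bias=-1
  edge (16, 10)→(6, 20): d=(-10,10) right/bottom  bias=-1
    (1,0)@(3, 1): e=[16,4,220] → █
    (2,0)@(5, 1): e=[56,-16,200] → ·
    (1,1)@(3, 3): e=[8,32,200] → █
    (2,1)@(5, 3): e=[48,12,180] → █
    (3,1)@(7, 3): e=[88,-8,160] → ·
    (1,2)@(3, 5): e=[0,60,180] → █  [on edge]
    (3,2)@(7, 5): e=[80,20,140] → █
    (4,2)@(9, 5): e=[120,0,120] → ·  [on edge]
    (10,2)@(21, 5): e=[360,-120,0] → ·  [on edge]
    (1,3)@(3, 7): e=[-8,88,160] → ·
    (2,3)@(5, 7): e=[32,68,140] → █
    (4,3)@(9, 7): e=[112,28,100] → █
    (9,3)@(19, 7): e=[312,-72,0] → ·  [on edge]
    (8,4)@(17, 9): e=[264,-24,0] → ·  [on edge]
    (7,5)@(15, 11): e=[216,24,0] → ·  [on edge]
    (6,6)@(13, 13): e=[168,72,0] → ·  [on edge]
    (2,7)@(5, 15): e=[0,180,60] → █  [on edge]
    (5,7)@(11, 15): e=[120,120,0] → ·  [on edge]
    (4,8)@(9, 17): e=[72,168,0] → ·  [on edge]
    (3,9)@(7, 19): e=[24,216,0] → ·  [on edge]
    (2,10)@(5, 21): e=[-24,264,0] → ·  [on edge]
    (1,11)@(3, 23): e=[-72,312,0] → ·  [on edge]
  covered (28 px):
    · █ · · · · · · · · ·
    · █ █ · · · · · · · ·
    · █ █ █ · · · · · · ·
    · · █ █ █ █ · · · · ·
    · · █ █ █ █ █ · · · ·
    · · █ █ █ █ █ · · · ·
    · · █ █ █ █ · · · · ·
    · · █ █ █ · · · · · ·
    · · · █ · · · · · · ·
    · · · · · · · · · · ·
    · · · · · · · · · · ·
    · · · · · · · · · · ·
T1:
  2·area = 28
  edge (0, 12)→(6, 14): d=(6,2) right/bottom  bias=-1
  edge (6, 14)→(22, 24): d=(16,10) right/bottom  bias=-1
  edge (22, 24)→(0, 12): d=(-22,-12) top-left  bias=+0
    (1,6)@(3, 13): e=[0,14,14] → ·  [on edge]
    (3,7)@(7, 15): e=[4,6,18] → █
    (4,7)@(9, 15): e=[0,-14,42] → ·  [on edge]
    (3,8)@(7, 17): e=[16,38,-26] → ·
    (7,8)@(15, 17): e=[0,-42,70] → ·  [on edge]
    (6,9)@(13, 19): e=[16,10,2] → █
    (7,9)@(15, 19): e=[12,-10,26] → ·
    (10,9)@(21, 19): e=[0,-70,98] → ·  [on edge]
    (6,10)@(13, 21): e=[28,42,-42] → ·
    (8,10)@(17, 21): e=[20,2,6] → █
    (9,10)@(19, 21): e=[16,-18,30] → ·
    (8,11)@(17, 23): e=[32,34,-38] → ·
  covered (3 px):
    · · · · · · · · · · ·
    · · · · · · · · · · ·
    · · · · · · · · · · ·
    · · · · · · · · · · ·
    · · · · · · · · · · ·
    · · · · · · · · · · ·
    · · · · · · · · · · ·
    · · · █ · · · · · · ·
    · · · · · · · · · · ·
    · · · · · · █ · · · ·
    · · · · · · · · █ · ·
    · · · · · · · · · · ·
T2:
  2·area = 240
  edge (22, 14)→(17, 24): d=(-5,10) right/bottom  bias=-1
  edge (17, 24)→(4, 2): d=(-13,-22) top-left  bias=+0
  edge (4, 2)→(22, 14): d=(18,12) right/bottom  bias=-1
    (2,1)@(5, 3): e=[225,9,6] → █
    (3,1)@(7, 3): e=[205,53,-18] → ·
    (2,2)@(5, 5): e=[215,-17,42] → ·
    (3,2)@(7, 5): e=[195,27,18] → █
    (4,2)@(9, 5): e=[175,71,-6] → ·
    (3,3)@(7, 7): e=[185,1,54] → █
    (4,3)@(9, 7): e=[165,45,30] → █
    (5,3)@(11, 7): e=[145,89,6] → █
    (6,3)@(13, 7): e=[125,133,-18] → ·
    (3,4)@(7, 9): e=[175,-25,90] → ·
    (4,4)@(9, 9): e=[155,19,66] → █
    (6,4)@(13, 9): e=[115,107,18] → █
  covered (31 px):
    · · · · · · · · · · ·
    · · █ · · · · · · · ·
    · · · █ · · · · · · ·
    · · · █ █ █ · · · · ·
    · · · · █ █ █ · · · ·
    · · · · · █ █ █ █ · ·
    · · · · · █ █ █ █ █ ·
    · · · · · · █ █ █ █ █
    · · · · · · █ █ █ █ ·
    · · · · · · · █ █ █ ·
    · · · · · · · · █ · ·
    · · · · · · · · █ · ·

Answer: 62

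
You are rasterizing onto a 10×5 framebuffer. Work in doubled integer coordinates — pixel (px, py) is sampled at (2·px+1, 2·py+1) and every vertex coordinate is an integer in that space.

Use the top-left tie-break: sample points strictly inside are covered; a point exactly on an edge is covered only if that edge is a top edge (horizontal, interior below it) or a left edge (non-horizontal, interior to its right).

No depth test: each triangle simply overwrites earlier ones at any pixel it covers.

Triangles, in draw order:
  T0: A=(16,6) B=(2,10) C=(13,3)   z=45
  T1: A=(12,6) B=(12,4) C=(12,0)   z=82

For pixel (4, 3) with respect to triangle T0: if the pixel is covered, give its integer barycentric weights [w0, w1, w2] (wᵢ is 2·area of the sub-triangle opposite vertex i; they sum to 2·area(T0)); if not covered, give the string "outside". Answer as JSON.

T0:
  2·area = 54
  edge (16, 6)→(2, 10): d=(-14,4) right/bottom  bias=-1
  edge (2, 10)→(13, 3): d=(11,-7) top-left  bias=+0
  edge (13, 3)→(16, 6): d=(3,3) right/bottom  bias=-1
    (5,0)@(11, 1): e=[90,-36,0] → ·  [on edge]
    (6,1)@(13, 3): e=[54,0,0] → ·  [on edge]
    (5,2)@(11, 5): e=[34,8,12] → █
    (6,2)@(13, 5): e=[26,22,6] → █
    (7,2)@(15, 5): e=[18,36,0] → ·  [on edge]
    (3,3)@(7, 7): e=[22,2,30] → █
    (4,3)@(9, 7): e=[14,16,24] → █
    (6,3)@(13, 7): e=[-2,44,12] → ·
    (8,3)@(17, 7): e=[-18,72,0] → ·  [on edge]
    (2,4)@(5, 9): e=[2,10,42] → █
    (3,4)@(7, 9): e=[-6,24,36] → ·
    (4,4)@(9, 9): e=[-14,38,30] → ·
    (9,4)@(19, 9): e=[-54,108,0] → ·  [on edge]
  covered (6 px):
    · · · · · · · · · ·
    · · · · · · · · · ·
    · · · · · █ █ · · ·
    · · · █ █ █ · · · ·
    · · █ · · · · · · ·
T1:
  degenerate (2·area = 0) — covers nothing

Answer: [16,24,14]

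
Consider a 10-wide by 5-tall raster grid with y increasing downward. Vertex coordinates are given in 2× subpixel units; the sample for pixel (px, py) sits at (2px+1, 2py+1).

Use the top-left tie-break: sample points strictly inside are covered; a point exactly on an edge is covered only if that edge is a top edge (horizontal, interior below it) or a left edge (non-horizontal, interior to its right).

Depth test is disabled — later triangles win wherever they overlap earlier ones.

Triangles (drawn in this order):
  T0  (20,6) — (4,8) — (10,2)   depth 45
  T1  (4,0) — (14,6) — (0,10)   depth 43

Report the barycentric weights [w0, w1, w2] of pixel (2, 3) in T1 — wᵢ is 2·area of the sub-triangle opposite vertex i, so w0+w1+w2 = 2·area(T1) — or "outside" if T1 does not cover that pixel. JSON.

T0:
  2·area = 84
  edge (20, 6)→(4, 8): d=(-16,2) right/bottom  bias=-1
  edge (4, 8)→(10, 2): d=(6,-6) top-left  bias=+0
  edge (10, 2)→(20, 6): d=(10,4) right/bottom  bias=-1
    (5,0)@(11, 1): e=[98,0,-14] → ·  [on edge]
    (4,1)@(9, 3): e=[70,0,14] → █  [on edge]
    (5,1)@(11, 3): e=[66,12,6] → █
    (6,1)@(13, 3): e=[62,24,-2] → ·
    (3,2)@(7, 5): e=[42,0,42] → █  [on edge]
    (6,2)@(13, 5): e=[30,36,18] → █
    (7,2)@(15, 5): e=[26,48,10] → █
    (8,2)@(17, 5): e=[22,60,2] → █
    (9,2)@(19, 5): e=[18,72,-6] → ·
    (2,3)@(5, 7): e=[14,0,70] → █  [on edge]
    (6,3)@(13, 7): e=[-2,48,38] → ·
    (7,3)@(15, 7): e=[-6,60,30] → ·
    (1,4)@(3, 9): e=[-14,0,98] → ·  [on edge]
  covered (12 px):
    · · · · · · · · · ·
    · · · · █ █ · · · ·
    · · · █ █ █ █ █ █ ·
    · · █ █ █ █ · · · ·
    · · · · · · · · · ·
T1:
  2·area = 124
  edge (4, 0)→(14, 6): d=(10,6) right/bottom  bias=-1
  edge (14, 6)→(0, 10): d=(-14,4) right/bottom  bias=-1
  edge (0, 10)→(4, 0): d=(4,-10) top-left  bias=+0
    (2,0)@(5, 1): e=[4,106,14] → █
    (3,0)@(7, 1): e=[-8,98,34] → ·
    (1,1)@(3, 3): e=[36,86,2] → █
    (3,1)@(7, 3): e=[12,70,42] → █
    (4,1)@(9, 3): e=[0,62,62] → ·  [on edge]
    (1,2)@(3, 5): e=[56,58,10] → █
    (4,2)@(9, 5): e=[20,34,70] → █
    (5,2)@(11, 5): e=[8,26,90] → █
    (6,2)@(13, 5): e=[-4,18,110] → ·
    (1,3)@(3, 7): e=[76,30,18] → █
    (5,3)@(11, 7): e=[28,-2,98] → ·
    (0,4)@(1, 9): e=[108,10,6] → █
    (9,4)@(19, 9): e=[0,-62,186] → ·  [on edge]
  covered (15 px):
    · · █ · · · · · · ·
    · █ █ █ · · · · · ·
    · █ █ █ █ █ · · · ·
    · █ █ █ █ · · · · ·
    █ █ · · · · · · · ·

Final: [22,38,64]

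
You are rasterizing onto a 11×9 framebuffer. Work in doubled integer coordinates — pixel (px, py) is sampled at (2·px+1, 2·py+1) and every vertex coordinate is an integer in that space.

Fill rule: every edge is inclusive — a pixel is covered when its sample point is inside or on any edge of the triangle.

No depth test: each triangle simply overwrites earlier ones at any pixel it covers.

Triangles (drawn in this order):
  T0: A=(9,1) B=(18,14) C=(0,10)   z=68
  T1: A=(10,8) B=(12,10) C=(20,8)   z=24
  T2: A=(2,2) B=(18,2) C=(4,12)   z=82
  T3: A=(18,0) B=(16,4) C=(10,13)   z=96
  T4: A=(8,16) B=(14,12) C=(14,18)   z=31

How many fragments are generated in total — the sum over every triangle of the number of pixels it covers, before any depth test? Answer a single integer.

T0:
  2·area = 198
  edge (9, 1)→(18, 14): d=(9,13) inclusive
  edge (18, 14)→(0, 10): d=(-18,-4) inclusive
  edge (0, 10)→(9, 1): d=(9,-9) inclusive
    (4,0)@(9, 1): e=[0,198,0] → #  [on edge]
    (5,0)@(11, 1): e=[-26,206,18] → ·
    (3,1)@(7, 3): e=[44,154,0] → #  [on edge]
    (5,1)@(11, 3): e=[-8,170,36] → ·
    (2,2)@(5, 5): e=[88,110,0] → #  [on edge]
    (5,2)@(11, 5): e=[10,134,54] → #
    (6,2)@(13, 5): e=[-16,142,72] → ·
    (1,3)@(3, 7): e=[132,66,0] → #  [on edge]
    (6,3)@(13, 7): e=[2,106,90] → #
    (7,3)@(15, 7): e=[-24,114,108] → ·
    (0,4)@(1, 9): e=[176,22,0] → #  [on edge]
    (7,4)@(15, 9): e=[-6,78,126] → ·
  covered (28 px):
    · · · · # · · · · · ·
    · · · # # · · · · · ·
    · · # # # # · · · · ·
    · # # # # # # · · · ·
    # # # # # # # · · · ·
    · · # # # # # # · · ·
    · · · · · · · # # · ·
    · · · · · · · · · · ·
    · · · · · · · · · · ·
T1:
  2·area = 20  (B↔C swapped to make it positive)
  edge (10, 8)→(20, 8): d=(10,0) inclusive
  edge (20, 8)→(12, 10): d=(-8,2) inclusive
  edge (12, 10)→(10, 8): d=(-2,-2) inclusive
    (1,0)@(3, 1): e=[-70,90,0] → ·  [on edge]
    (2,1)@(5, 3): e=[-50,70,0] → ·  [on edge]
    (3,2)@(7, 5): e=[-30,50,0] → ·  [on edge]
    (4,3)@(9, 7): e=[-10,30,0] → ·  [on edge]
    (5,4)@(11, 9): e=[10,10,0] → #  [on edge]
    (6,4)@(13, 9): e=[10,6,4] → #
    (7,4)@(15, 9): e=[10,2,8] → #
    (8,4)@(17, 9): e=[10,-2,12] → ·
    (5,5)@(11, 11): e=[30,-6,-4] → ·
    (6,5)@(13, 11): e=[30,-10,0] → ·  [on edge]
    (7,5)@(15, 11): e=[30,-14,4] → ·
    (7,6)@(15, 13): e=[50,-30,0] → ·  [on edge]
    (8,7)@(17, 15): e=[70,-50,0] → ·  [on edge]
    (9,8)@(19, 17): e=[90,-70,0] → ·  [on edge]
  covered (3 px):
    · · · · · · · · · · ·
    · · · · · · · · · · ·
    · · · · · · · · · · ·
    · · · · · · · · · · ·
    · · · · · # # # · · ·
    · · · · · · · · · · ·
    · · · · · · · · · · ·
    · · · · · · · · · · ·
    · · · · · · · · · · ·
T2:
  2·area = 160
  edge (2, 2)→(18, 2): d=(16,0) inclusive
  edge (18, 2)→(4, 12): d=(-14,10) inclusive
  edge (4, 12)→(2, 2): d=(-2,-10) inclusive
    (1,1)@(3, 3): e=[16,136,8] → #
    (2,1)@(5, 3): e=[16,116,28] → #
    (3,1)@(7, 3): e=[16,96,48] → #
    (4,1)@(9, 3): e=[16,76,68] → #
    (5,1)@(11, 3): e=[16,56,88] → #
    (6,1)@(13, 3): e=[16,36,108] → #
    (7,1)@(15, 3): e=[16,16,128] → #
    (8,1)@(17, 3): e=[16,-4,148] → ·
    (1,2)@(3, 5): e=[48,108,4] → #
    (7,2)@(15, 5): e=[48,-12,124] → ·
    (1,3)@(3, 7): e=[80,80,0] → #  [on edge]
    (5,3)@(11, 7): e=[80,0,80] → #  [on edge]
    (2,8)@(5, 17): e=[240,-80,0] → ·  [on edge]
  covered (21 px):
    · · · · · · · · · · ·
    · # # # # # # # · · ·
    · # # # # # # · · · ·
    · # # # # # · · · · ·
    · · # # · · · · · · ·
    · · # · · · · · · · ·
    · · · · · · · · · · ·
    · · · · · · · · · · ·
    · · · · · · · · · · ·
T3:
  2·area = 6
  edge (18, 0)→(16, 4): d=(-2,4) inclusive
  edge (16, 4)→(10, 13): d=(-6,9) inclusive
  edge (10, 13)→(18, 0): d=(8,-13) inclusive
    (7,2)@(15, 5): e=[2,3,1] → #
    (8,2)@(17, 5): e=[-6,-15,27] → ·
    (7,3)@(15, 7): e=[-2,-9,17] → ·
  covered (1 px):
    · · · · · · · · · · ·
    · · · · · · · · · · ·
    · · · · · · · # · · ·
    · · · · · · · · · · ·
    · · · · · · · · · · ·
    · · · · · · · · · · ·
    · · · · · · · · · · ·
    · · · · · · · · · · ·
    · · · · · · · · · · ·
T4:
  2·area = 36
  edge (8, 16)→(14, 12): d=(6,-4) inclusive
  edge (14, 12)→(14, 18): d=(0,6) inclusive
  edge (14, 18)→(8, 16): d=(-6,-2) inclusive
    (6,6)@(13, 13): e=[2,6,28] → #
    (7,6)@(15, 13): e=[10,-6,32] → ·
    (2,7)@(5, 15): e=[-18,54,0] → ·  [on edge]
    (5,7)@(11, 15): e=[6,18,12] → #
    (7,7)@(15, 15): e=[22,-6,20] → ·
    (5,8)@(11, 17): e=[18,18,0] → #  [on edge]
    (7,8)@(15, 17): e=[34,-6,8] → ·
  covered (5 px):
    · · · · · · · · · · ·
    · · · · · · · · · · ·
    · · · · · · · · · · ·
    · · · · · · · · · · ·
    · · · · · · · · · · ·
    · · · · · · · · · · ·
    · · · · · · # · · · ·
    · · · · · # # · · · ·
    · · · · · # # · · · ·

Final: 58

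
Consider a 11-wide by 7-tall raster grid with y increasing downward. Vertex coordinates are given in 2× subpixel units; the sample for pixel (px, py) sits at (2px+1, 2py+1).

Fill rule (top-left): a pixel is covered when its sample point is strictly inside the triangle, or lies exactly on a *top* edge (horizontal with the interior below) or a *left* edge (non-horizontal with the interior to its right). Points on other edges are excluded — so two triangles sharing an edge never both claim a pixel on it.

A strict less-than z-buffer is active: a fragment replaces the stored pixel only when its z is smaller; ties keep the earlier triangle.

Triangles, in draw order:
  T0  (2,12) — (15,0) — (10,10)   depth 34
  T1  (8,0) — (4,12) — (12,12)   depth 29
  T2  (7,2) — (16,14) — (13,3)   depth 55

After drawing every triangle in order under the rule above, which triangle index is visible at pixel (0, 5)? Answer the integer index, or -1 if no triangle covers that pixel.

T0:
  2·area = 70
  edge (2, 12)→(15, 0): d=(13,-12) top-left  bias=+0
  edge (15, 0)→(10, 10): d=(-5,10) right/bottom  bias=-1
  edge (10, 10)→(2, 12): d=(-8,2) right/bottom  bias=-1
    (6,1)@(13, 3): e=[15,5,50] → #
    (7,1)@(15, 3): e=[39,-15,46] → ·
    (5,2)@(11, 5): e=[17,15,38] → #
    (6,2)@(13, 5): e=[41,-5,34] → ·
    (4,3)@(9, 7): e=[19,25,26] → #
    (6,3)@(13, 7): e=[67,-15,18] → ·
    (3,4)@(7, 9): e=[21,35,14] → #
    (5,4)@(11, 9): e=[69,-5,6] → ·
    (2,5)@(5, 11): e=[23,45,2] → #
    (3,5)@(7, 11): e=[47,25,-2] → ·
    (4,5)@(9, 11): e=[71,5,-6] → ·
    (2,6)@(5, 13): e=[49,35,-14] → ·
  covered (7 px):
    · · · · · · · · · · ·
    · · · · · · # · · · ·
    · · · · · # · · · · ·
    · · · · # # · · · · ·
    · · · # # · · · · · ·
    · · # · · · · · · · ·
    · · · · · · · · · · ·
T1:
  2·area = 96  (B↔C swapped to make it positive)
  edge (8, 0)→(12, 12): d=(4,12) right/bottom  bias=-1
  edge (12, 12)→(4, 12): d=(-8,0) right/bottom  bias=-1
  edge (4, 12)→(8, 0): d=(4,-12) top-left  bias=+0
    (3,1)@(7, 3): e=[24,72,0] → #  [on edge]
    (4,1)@(9, 3): e=[0,72,24] → ·  [on edge]
    (3,2)@(7, 5): e=[32,56,8] → #
    (4,2)@(9, 5): e=[8,56,32] → #
    (5,2)@(11, 5): e=[-16,56,56] → ·
    (3,3)@(7, 7): e=[40,40,16] → #
    (5,3)@(11, 7): e=[-8,40,64] → ·
    (2,4)@(5, 9): e=[72,24,0] → #  [on edge]
    (5,4)@(11, 9): e=[0,24,72] → ·  [on edge]
    (2,5)@(5, 11): e=[80,8,8] → #
    (5,5)@(11, 11): e=[8,8,80] → #
    (6,5)@(13, 11): e=[-16,8,104] → ·
  covered (12 px):
    · · · · · · · · · · ·
    · · · # · · · · · · ·
    · · · # # · · · · · ·
    · · · # # · · · · · ·
    · · # # # · · · · · ·
    · · # # # # · · · · ·
    · · · · · · · · · · ·
T2:
  2·area = 63  (B↔C swapped to make it positive)
  edge (7, 2)→(13, 3): d=(6,1) right/bottom  bias=-1
  edge (13, 3)→(16, 14): d=(3,11) right/bottom  bias=-1
  edge (16, 14)→(7, 2): d=(-9,-12) top-left  bias=+0
    (0,0)@(1, 1): e=[0,126,-63] → ·  [on edge]
    (4,1)@(9, 3): e=[4,44,15] → #
    (5,1)@(11, 3): e=[2,22,39] → #
    (6,1)@(13, 3): e=[0,0,63] → ·  [on edge]
    (4,2)@(9, 5): e=[16,50,-3] → ·
    (5,2)@(11, 5): e=[14,28,21] → #
    (6,2)@(13, 5): e=[12,6,45] → #
    (7,2)@(15, 5): e=[10,-16,69] → ·
    (5,3)@(11, 7): e=[26,34,3] → #
    (7,3)@(15, 7): e=[22,-10,51] → ·
    (5,4)@(11, 9): e=[38,40,-15] → ·
    (6,4)@(13, 9): e=[36,18,9] → #
  covered (8 px):
    · · · · · · · · · · ·
    · · · · # # · · · · ·
    · · · · · # # · · · ·
    · · · · · # # · · · ·
    · · · · · · # · · · ·
    · · · · · · · # · · ·
    · · · · · · · · · · ·

Z-buffer (winner per pixel, '.' = empty):
  . . . . . . . . . . .
  . . . 1 2 2 0 . . . .
  . . . 1 1 0 2 . . . .
  . . . 1 1 0 2 . . . .
  . . 1 1 1 . 2 . . . .
  . . 1 1 1 1 . 2 . . .
  . . . . . . . . . . .

Answer: -1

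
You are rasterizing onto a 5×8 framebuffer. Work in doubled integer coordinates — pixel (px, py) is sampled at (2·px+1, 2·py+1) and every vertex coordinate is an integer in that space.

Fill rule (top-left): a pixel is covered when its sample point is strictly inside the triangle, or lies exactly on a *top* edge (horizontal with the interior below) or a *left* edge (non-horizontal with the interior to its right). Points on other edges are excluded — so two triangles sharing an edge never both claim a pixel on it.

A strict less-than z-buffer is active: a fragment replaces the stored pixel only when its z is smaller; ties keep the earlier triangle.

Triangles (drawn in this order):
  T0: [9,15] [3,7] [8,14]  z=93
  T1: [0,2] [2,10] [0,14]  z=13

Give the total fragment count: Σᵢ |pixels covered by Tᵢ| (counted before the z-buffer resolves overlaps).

T0:
  2·area = 2  (B↔C swapped to make it positive)
  edge (9, 15)→(8, 14): d=(-1,-1) top-left  bias=+0
  edge (8, 14)→(3, 7): d=(-5,-7) top-left  bias=+0
  edge (3, 7)→(9, 15): d=(6,8) right/bottom  bias=-1
    (0,3)@(1, 7): e=[0,-14,16] → ·  [on edge]
    (1,3)@(3, 7): e=[2,0,0] → ·  [on edge]
    (1,4)@(3, 9): e=[0,-10,12] → ·  [on edge]
    (2,5)@(5, 11): e=[0,-6,8] → ·  [on edge]
    (3,6)@(7, 13): e=[0,-2,4] → ·  [on edge]
    (4,7)@(9, 15): e=[0,2,0] → ·  [on edge]
  covered (0 px):
    · · · · ·
    · · · · ·
    · · · · ·
    · · · · ·
    · · · · ·
    · · · · ·
    · · · · ·
    · · · · ·
T1:
  2·area = 24
  edge (0, 2)→(2, 10): d=(2,8) right/bottom  bias=-1
  edge (2, 10)→(0, 14): d=(-2,4) right/bottom  bias=-1
  edge (0, 14)→(0, 2): d=(0,-12) top-left  bias=+0
    (0,3)@(1, 7): e=[2,10,12] → █
    (1,3)@(3, 7): e=[-14,2,36] → ·
    (0,4)@(1, 9): e=[6,6,12] → █
    (1,4)@(3, 9): e=[-10,-2,36] → ·
    (0,5)@(1, 11): e=[10,2,12] → █
    (1,5)@(3, 11): e=[-6,-6,36] → ·
    (0,6)@(1, 13): e=[14,-2,12] → ·
  covered (3 px):
    · · · · ·
    · · · · ·
    · · · · ·
    █ · · · ·
    █ · · · ·
    █ · · · ·
    · · · · ·
    · · · · ·

Result: 3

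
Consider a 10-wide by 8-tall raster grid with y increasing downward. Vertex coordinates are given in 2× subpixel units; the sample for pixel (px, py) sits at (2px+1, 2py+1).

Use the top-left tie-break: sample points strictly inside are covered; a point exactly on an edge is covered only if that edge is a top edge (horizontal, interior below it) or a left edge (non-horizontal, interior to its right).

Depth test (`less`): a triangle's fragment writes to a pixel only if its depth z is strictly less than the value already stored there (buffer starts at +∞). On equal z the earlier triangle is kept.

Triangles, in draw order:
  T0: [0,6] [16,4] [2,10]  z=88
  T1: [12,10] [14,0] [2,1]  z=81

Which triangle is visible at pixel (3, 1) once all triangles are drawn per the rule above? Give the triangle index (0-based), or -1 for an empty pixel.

T0:
  2·area = 68
  edge (0, 6)→(16, 4): d=(16,-2) top-left  bias=+0
  edge (16, 4)→(2, 10): d=(-14,6) right/bottom  bias=-1
  edge (2, 10)→(0, 6): d=(-2,-4) top-left  bias=+0
    (4,2)@(9, 5): e=[2,28,38] → #
    (5,2)@(11, 5): e=[6,16,46] → #
    (6,2)@(13, 5): e=[10,4,54] → #
    (7,2)@(15, 5): e=[14,-8,62] → ·
    (0,3)@(1, 7): e=[18,48,2] → #
    (1,3)@(3, 7): e=[22,36,10] → #
    (2,3)@(5, 7): e=[26,24,18] → #
    (3,3)@(7, 7): e=[30,12,26] → #
    (4,3)@(9, 7): e=[34,0,34] → ·  [on edge]
    (5,3)@(11, 7): e=[38,-12,42] → ·
    (6,3)@(13, 7): e=[42,-24,50] → ·
    (0,4)@(1, 9): e=[50,20,-2] → ·
  covered (8 px):
    · · · · · · · · · ·
    · · · · · · · · · ·
    · · · · # # # · · ·
    # # # # · · · · · ·
    · # · · · · · · · ·
    · · · · · · · · · ·
    · · · · · · · · · ·
    · · · · · · · · · ·
T1:
  2·area = 118  (B↔C swapped to make it positive)
  edge (12, 10)→(2, 1): d=(-10,-9) top-left  bias=+0
  edge (2, 1)→(14, 0): d=(12,-1) top-left  bias=+0
  edge (14, 0)→(12, 10): d=(-2,10) right/bottom  bias=-1
    (1,0)@(3, 1): e=[9,1,108] → #
    (2,0)@(5, 1): e=[27,3,88] → #
    (3,0)@(7, 1): e=[45,5,68] → #
    (4,0)@(9, 1): e=[63,7,48] → #
    (5,0)@(11, 1): e=[81,9,28] → #
    (6,0)@(13, 1): e=[99,11,8] → #
    (7,0)@(15, 1): e=[117,13,-12] → ·
    (1,1)@(3, 3): e=[-11,25,104] → ·
    (2,1)@(5, 3): e=[7,27,84] → #
    (7,1)@(15, 3): e=[97,37,-16] → ·
    (2,2)@(5, 5): e=[-13,51,80] → ·
    (3,2)@(7, 5): e=[5,53,60] → #
    (6,2)@(13, 5): e=[59,59,0] → ·  [on edge]
    (5,7)@(11, 15): e=[-59,177,0] → ·  [on edge]
  covered (17 px):
    · # # # # # # · · ·
    · · # # # # # · · ·
    · · · # # # · · · ·
    · · · · # # · · · ·
    · · · · · # · · · ·
    · · · · · · · · · ·
    · · · · · · · · · ·
    · · · · · · · · · ·

Z-buffer (winner per pixel, '.' = empty):
  . 1 1 1 1 1 1 . . .
  . . 1 1 1 1 1 . . .
  . . . 1 1 1 0 . . .
  0 0 0 0 1 1 . . . .
  . 0 . . . 1 . . . .
  . . . . . . . . . .
  . . . . . . . . . .
  . . . . . . . . . .

Result: 1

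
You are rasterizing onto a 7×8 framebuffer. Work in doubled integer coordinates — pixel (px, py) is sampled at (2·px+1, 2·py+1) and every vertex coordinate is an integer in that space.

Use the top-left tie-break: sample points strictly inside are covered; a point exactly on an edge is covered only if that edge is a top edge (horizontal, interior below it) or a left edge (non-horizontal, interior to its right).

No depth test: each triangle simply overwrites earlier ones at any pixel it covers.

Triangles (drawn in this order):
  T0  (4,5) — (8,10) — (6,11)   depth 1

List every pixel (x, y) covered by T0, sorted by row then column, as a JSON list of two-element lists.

T0:
  2·area = 14
  edge (4, 5)→(8, 10): d=(4,5) right/bottom  bias=-1
  edge (8, 10)→(6, 11): d=(-2,1) right/bottom  bias=-1
  edge (6, 11)→(4, 5): d=(-2,-6) top-left  bias=+0
    (2,3)@(5, 7): e=[3,9,2] → #
    (3,3)@(7, 7): e=[-7,7,14] → ·
    (2,4)@(5, 9): e=[11,5,-2] → ·
    (3,4)@(7, 9): e=[1,3,10] → #
    (4,4)@(9, 9): e=[-9,1,22] → ·
    (3,5)@(7, 11): e=[9,-1,6] → ·
  covered (2 px):
    · · · · · · ·
    · · · · · · ·
    · · · · · · ·
    · · # · · · ·
    · · · # · · ·
    · · · · · · ·
    · · · · · · ·
    · · · · · · ·

Answer: [[2,3],[3,4]]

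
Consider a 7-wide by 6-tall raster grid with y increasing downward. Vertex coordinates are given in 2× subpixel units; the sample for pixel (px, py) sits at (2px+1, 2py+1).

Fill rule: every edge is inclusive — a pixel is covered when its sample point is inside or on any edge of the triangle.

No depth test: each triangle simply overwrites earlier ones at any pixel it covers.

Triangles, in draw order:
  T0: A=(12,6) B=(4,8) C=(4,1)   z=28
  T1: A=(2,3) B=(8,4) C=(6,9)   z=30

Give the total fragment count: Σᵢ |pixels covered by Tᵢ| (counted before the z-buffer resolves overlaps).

T0:
  2·area = 56
  edge (12, 6)→(4, 8): d=(-8,2) inclusive
  edge (4, 8)→(4, 1): d=(0,-7) inclusive
  edge (4, 1)→(12, 6): d=(8,5) inclusive
    (2,1)@(5, 3): e=[38,7,11] → █
    (3,1)@(7, 3): e=[34,21,1] → █
    (4,1)@(9, 3): e=[30,35,-9] → ·
    (2,2)@(5, 5): e=[22,7,27] → █
    (4,2)@(9, 5): e=[14,35,7] → █
    (5,2)@(11, 5): e=[10,49,-3] → ·
    (2,3)@(5, 7): e=[6,7,43] → █
    (4,3)@(9, 7): e=[-2,35,23] → ·
    (2,4)@(5, 9): e=[-10,7,59] → ·
    (3,4)@(7, 9): e=[-14,21,49] → ·
  covered (7 px):
    · · · · · · ·
    · · █ █ · · ·
    · · █ █ █ · ·
    · · █ █ · · ·
    · · · · · · ·
    · · · · · · ·
T1:
  2·area = 32
  edge (2, 3)→(8, 4): d=(6,1) inclusive
  edge (8, 4)→(6, 9): d=(-2,5) inclusive
  edge (6, 9)→(2, 3): d=(-4,-6) inclusive
    (2,2)@(5, 5): e=[9,13,10] → █
    (3,2)@(7, 5): e=[7,3,22] → █
    (4,2)@(9, 5): e=[5,-7,34] → ·
    (2,3)@(5, 7): e=[21,9,2] → █
    (3,3)@(7, 7): e=[19,-1,14] → ·
    (2,4)@(5, 9): e=[33,5,-6] → ·
  covered (3 px):
    · · · · · · ·
    · · · · · · ·
    · · █ █ · · ·
    · · █ · · · ·
    · · · · · · ·
    · · · · · · ·

Final: 10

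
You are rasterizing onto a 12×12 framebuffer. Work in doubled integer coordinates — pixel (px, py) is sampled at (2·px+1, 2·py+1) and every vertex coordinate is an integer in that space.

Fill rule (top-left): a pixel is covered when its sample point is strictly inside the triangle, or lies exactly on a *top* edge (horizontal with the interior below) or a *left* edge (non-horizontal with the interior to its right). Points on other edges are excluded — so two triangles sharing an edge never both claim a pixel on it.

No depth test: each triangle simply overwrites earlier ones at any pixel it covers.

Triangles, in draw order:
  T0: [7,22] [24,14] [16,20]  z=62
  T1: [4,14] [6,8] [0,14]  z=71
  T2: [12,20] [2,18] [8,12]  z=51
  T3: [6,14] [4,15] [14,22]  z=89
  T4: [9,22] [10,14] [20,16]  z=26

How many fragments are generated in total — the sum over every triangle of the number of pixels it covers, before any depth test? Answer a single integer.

T0:
  2·area = 38
  edge (7, 22)→(24, 14): d=(17,-8) top-left  bias=+0
  edge (24, 14)→(16, 20): d=(-8,6) right/bottom  bias=-1
  edge (16, 20)→(7, 22): d=(-9,2) right/bottom  bias=-1
    (9,8)@(19, 17): e=[11,6,21] → X
    (10,8)@(21, 17): e=[27,-6,17] → .
    (7,9)@(15, 19): e=[13,14,11] → X
    (8,9)@(17, 19): e=[29,2,7] → X
    (9,9)@(19, 19): e=[45,-10,3] → .
    (5,10)@(11, 21): e=[15,22,1] → X
    (6,10)@(13, 21): e=[31,10,-3] → .
    (7,10)@(15, 21): e=[47,-2,-7] → .
    (8,10)@(17, 21): e=[63,-14,-11] → .
    (5,11)@(11, 23): e=[49,6,-17] → .
  covered (4 px):
    . . . . . . . . . . . .
    . . . . . . . . . . . .
    . . . . . . . . . . . .
    . . . . . . . . . . . .
    . . . . . . . . . . . .
    . . . . . . . . . . . .
    . . . . . . . . . . . .
    . . . . . . . . . . . .
    . . . . . . . . . X . .
    . . . . . . . X X . . .
    . . . . . X . . . . . .
    . . . . . . . . . . . .
T1:
  2·area = 24  (B↔C swapped to make it positive)
  edge (4, 14)→(0, 14): d=(-4,0) right/bottom  bias=-1
  edge (0, 14)→(6, 8): d=(6,-6) top-left  bias=+0
  edge (6, 8)→(4, 14): d=(-2,6) right/bottom  bias=-1
    (6,0)@(13, 1): e=[52,0,-28] → .  [on edge]
    (5,1)@(11, 3): e=[44,0,-20] → .  [on edge]
    (3,2)@(7, 5): e=[36,-12,0] → .  [on edge]
    (4,2)@(9, 5): e=[36,0,-12] → .  [on edge]
    (3,3)@(7, 7): e=[28,0,-4] → .  [on edge]
    (2,4)@(5, 9): e=[20,0,4] → X  [on edge]
    (3,4)@(7, 9): e=[20,12,-8] → .
    (1,5)@(3, 11): e=[12,0,12] → X  [on edge]
    (2,5)@(5, 11): e=[12,12,0] → .  [on edge]
    (0,6)@(1, 13): e=[4,0,20] → X  [on edge]
    (2,6)@(5, 13): e=[4,24,-4] → .
    (0,7)@(1, 15): e=[-4,12,16] → .
    (1,8)@(3, 17): e=[-12,36,0] → .  [on edge]
    (0,11)@(1, 23): e=[-36,60,0] → .  [on edge]
  covered (4 px):
    . . . . . . . . . . . .
    . . . . . . . . . . . .
    . . . . . . . . . . . .
    . . . . . . . . . . . .
    . . X . . . . . . . . .
    . X . . . . . . . . . .
    X X . . . . . . . . . .
    . . . . . . . . . . . .
    . . . . . . . . . . . .
    . . . . . . . . . . . .
    . . . . . . . . . . . .
    . . . . . . . . . . . .
T2:
  2·area = 72
  edge (12, 20)→(2, 18): d=(-10,-2) top-left  bias=+0
  edge (2, 18)→(8, 12): d=(6,-6) top-left  bias=+0
  edge (8, 12)→(12, 20): d=(4,8) right/bottom  bias=-1
    (9,0)@(19, 1): e=[204,0,-132] → .  [on edge]
    (8,1)@(17, 3): e=[180,0,-108] → .  [on edge]
    (7,2)@(15, 5): e=[156,0,-84] → .  [on edge]
    (6,3)@(13, 7): e=[132,0,-60] → .  [on edge]
    (5,4)@(11, 9): e=[108,0,-36] → .  [on edge]
    (4,5)@(9, 11): e=[84,0,-12] → .  [on edge]
    (3,6)@(7, 13): e=[60,0,12] → X  [on edge]
    (4,6)@(9, 13): e=[64,12,-4] → .
    (2,7)@(5, 15): e=[36,0,36] → X  [on edge]
    (4,7)@(9, 15): e=[44,24,4] → X
    (5,7)@(11, 15): e=[48,36,-12] → .
    (1,8)@(3, 17): e=[12,0,60] → X  [on edge]
    (0,9)@(1, 19): e=[-12,0,84] → .  [on edge]
    (3,9)@(7, 19): e=[0,36,36] → X  [on edge]
    (8,10)@(17, 21): e=[0,108,-36] → .  [on edge]
  covered (11 px):
    . . . . . . . . . . . .
    . . . . . . . . . . . .
    . . . . . . . . . . . .
    . . . . . . . . . . . .
    . . . . . . . . . . . .
    . . . . . . . . . . . .
    . . . X . . . . . . . .
    . . X X X . . . . . . .
    . X X X X . . . . . . .
    . . . X X X . . . . . .
    . . . . . . . . . . . .
    . . . . . . . . . . . .
T3:
  2·area = 24  (B↔C swapped to make it positive)
  edge (6, 14)→(14, 22): d=(8,8) right/bottom  bias=-1
  edge (14, 22)→(4, 15): d=(-10,-7) top-left  bias=+0
  edge (4, 15)→(6, 14): d=(2,-1) top-left  bias=+0
    (0,4)@(1, 9): e=[0,39,-15] → .  [on edge]
    (1,5)@(3, 11): e=[0,33,-9] → .  [on edge]
    (2,6)@(5, 13): e=[0,27,-3] → .  [on edge]
    (2,7)@(5, 15): e=[16,7,1] → X
    (3,7)@(7, 15): e=[0,21,3] → .  [on edge]
    (2,8)@(5, 17): e=[32,-13,5] → .
    (3,8)@(7, 17): e=[16,1,7] → X
    (4,8)@(9, 17): e=[0,15,9] → .  [on edge]
    (3,9)@(7, 19): e=[32,-19,11] → .
    (5,9)@(11, 19): e=[0,9,15] → .  [on edge]
    (6,10)@(13, 21): e=[0,3,21] → .  [on edge]
    (7,11)@(15, 23): e=[0,-3,27] → .  [on edge]
  covered (2 px):
    . . . . . . . . . . . .
    . . . . . . . . . . . .
    . . . . . . . . . . . .
    . . . . . . . . . . . .
    . . . . . . . . . . . .
    . . . . . . . . . . . .
    . . . . . . . . . . . .
    . . X . . . . . . . . .
    . . . X . . . . . . . .
    . . . . . . . . . . . .
    . . . . . . . . . . . .
    . . . . . . . . . . . .
T4:
  2·area = 82
  edge (9, 22)→(10, 14): d=(1,-8) top-left  bias=+0
  edge (10, 14)→(20, 16): d=(10,2) right/bottom  bias=-1
  edge (20, 16)→(9, 22): d=(-11,6) right/bottom  bias=-1
    (2,6)@(5, 13): e=[-41,0,123] → .  [on edge]
    (5,7)@(11, 15): e=[9,8,65] → X
    (6,7)@(13, 15): e=[25,4,53] → X
    (7,7)@(15, 15): e=[41,0,41] → .  [on edge]
    (5,8)@(11, 17): e=[11,28,43] → X
    (7,8)@(15, 17): e=[43,20,19] → X
    (8,8)@(17, 17): e=[59,16,7] → X
    (9,8)@(19, 17): e=[75,12,-5] → .
    (5,9)@(11, 19): e=[13,48,21] → X
    (7,9)@(15, 19): e=[45,40,-3] → .
    (8,9)@(17, 19): e=[61,36,-15] → .
    (5,10)@(11, 21): e=[15,68,-1] → .
  covered (8 px):
    . . . . . . . . . . . .
    . . . . . . . . . . . .
    . . . . . . . . . . . .
    . . . . . . . . . . . .
    . . . . . . . . . . . .
    . . . . . . . . . . . .
    . . . . . . . . . . . .
    . . . . . X X . . . . .
    . . . . . X X X X . . .
    . . . . . X X . . . . .
    . . . . . . . . . . . .
    . . . . . . . . . . . .

Final: 29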